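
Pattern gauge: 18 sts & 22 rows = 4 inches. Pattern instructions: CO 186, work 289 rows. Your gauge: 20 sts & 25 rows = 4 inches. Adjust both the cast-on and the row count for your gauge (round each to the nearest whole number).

Stitches: 186 × 20/18 = 206.67 → 207.
Rows: 289 × 25/22 = 328.41 → 328.

Cast on 207 stitches; work 328 rows.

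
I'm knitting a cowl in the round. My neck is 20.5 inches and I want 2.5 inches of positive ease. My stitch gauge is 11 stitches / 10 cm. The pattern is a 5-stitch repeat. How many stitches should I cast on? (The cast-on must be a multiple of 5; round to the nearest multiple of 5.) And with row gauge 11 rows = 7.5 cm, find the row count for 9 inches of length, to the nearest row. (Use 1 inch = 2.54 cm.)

Finished = 20.5 + 2.5 = 23 inches.
23 inches × 2.54 = 58.42 cm.
11/10 = 1.1 sts per cm; 58.42 × 1.1 = 64.26 sts.
Nearest multiple of 5 → 65.
9 inches = 22.86 cm; × 1.467 = 33.53 → 34 rows.

Cast on 65 stitches; work 34 rows.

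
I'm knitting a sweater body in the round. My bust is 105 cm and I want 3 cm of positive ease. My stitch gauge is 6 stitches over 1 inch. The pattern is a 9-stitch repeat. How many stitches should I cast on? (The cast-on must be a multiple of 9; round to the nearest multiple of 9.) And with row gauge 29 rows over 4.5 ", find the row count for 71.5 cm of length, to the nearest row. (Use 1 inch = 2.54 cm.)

Finished = 105 + 3 = 108 cm.
108 cm × 1/2.54 = 42.52 inches.
6/1 = 6 sts per in; 42.52 × 6 = 255.12 sts.
Nearest multiple of 9 → 252.
71.5 cm = 28.15 inches; × 6.444 = 181.41 → 181 rows.

Cast on 252 stitches; work 181 rows.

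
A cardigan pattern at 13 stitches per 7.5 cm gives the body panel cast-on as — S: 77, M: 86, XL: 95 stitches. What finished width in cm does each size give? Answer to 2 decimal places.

S 44.42 cm; M 49.62 cm; XL 54.81 cm.

13/7.5 = 1.733 sts per cm.
S: 77 / 1.733 = 44.423 → 44.42 cm.
M: 86 / 1.733 = 49.615 → 49.62 cm.
XL: 95 / 1.733 = 54.808 → 54.81 cm.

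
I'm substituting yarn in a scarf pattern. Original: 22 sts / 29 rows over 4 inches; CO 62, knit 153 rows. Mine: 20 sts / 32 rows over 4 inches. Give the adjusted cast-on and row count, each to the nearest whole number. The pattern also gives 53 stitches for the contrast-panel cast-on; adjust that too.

Stitches: 62 × 20/22 = 56.36 → 56.
Rows: 153 × 32/29 = 168.83 → 169.
contrast-panel cast-on: 53 × 20/22 = 48.18 → 48.

Cast on 56 stitches; work 169 rows; contrast-panel cast-on 48 stitches.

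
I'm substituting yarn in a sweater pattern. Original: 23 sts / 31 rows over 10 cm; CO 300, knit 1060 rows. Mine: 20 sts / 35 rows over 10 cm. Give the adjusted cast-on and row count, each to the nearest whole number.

Cast on 261 stitches; work 1197 rows.

Stitches: 300 × 20/23 = 260.87 → 261.
Rows: 1060 × 35/31 = 1196.77 → 1197.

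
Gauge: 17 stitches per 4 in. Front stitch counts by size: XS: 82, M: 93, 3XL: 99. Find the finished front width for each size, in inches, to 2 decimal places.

17/4 = 4.25 sts per in.
XS: 82 / 4.25 = 19.294 → 19.29 in.
M: 93 / 4.25 = 21.882 → 21.88 in.
3XL: 99 / 4.25 = 23.294 → 23.29 in.

XS 19.29 inches; M 21.88 inches; 3XL 23.29 inches.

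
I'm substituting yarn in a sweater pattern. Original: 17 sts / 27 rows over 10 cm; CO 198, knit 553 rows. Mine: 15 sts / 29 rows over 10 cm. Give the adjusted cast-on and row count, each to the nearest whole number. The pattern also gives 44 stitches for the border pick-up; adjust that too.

Cast on 175 stitches; work 594 rows; border pick-up 39 stitches.

Stitches: 198 × 15/17 = 174.71 → 175.
Rows: 553 × 29/27 = 593.96 → 594.
border pick-up: 44 × 15/17 = 38.82 → 39.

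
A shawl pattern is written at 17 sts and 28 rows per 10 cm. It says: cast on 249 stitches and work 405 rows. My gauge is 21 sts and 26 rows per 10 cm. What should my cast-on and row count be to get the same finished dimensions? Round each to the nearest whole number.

Stitches: 249 × 21/17 = 307.59 → 308.
Rows: 405 × 26/28 = 376.07 → 376.

Cast on 308 stitches; work 376 rows.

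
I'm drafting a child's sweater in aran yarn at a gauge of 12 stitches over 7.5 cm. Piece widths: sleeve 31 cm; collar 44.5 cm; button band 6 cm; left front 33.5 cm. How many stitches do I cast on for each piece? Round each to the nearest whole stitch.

sleeve 50; collar 71; button band 10; left front 54.

Rate = 12/7.5 = 1.6 sts per cm.
sleeve: 31 × 1.6 = 49.60 → 50.
collar: 44.5 × 1.6 = 71.20 → 71.
button band: 6 × 1.6 = 9.60 → 10.
left front: 33.5 × 1.6 = 53.60 → 54.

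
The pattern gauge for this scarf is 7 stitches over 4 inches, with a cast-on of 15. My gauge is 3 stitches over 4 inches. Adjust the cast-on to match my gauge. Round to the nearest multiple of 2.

Scale factor = 3 / 7 = 0.429.
15 × 3 / 7 = 6.43 sts.
→ 6 sts.

Cast on 6 stitches.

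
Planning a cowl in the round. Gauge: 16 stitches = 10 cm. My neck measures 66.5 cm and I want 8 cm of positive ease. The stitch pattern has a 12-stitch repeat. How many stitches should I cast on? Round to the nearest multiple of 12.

Finished = 66.5 + 8 = 74.5 cm.
16 / 10 = 1.6 sts/cm.
74.5 × 1.6 = 119.20 sts.
Nearest multiple of 12: 120.

120 stitches.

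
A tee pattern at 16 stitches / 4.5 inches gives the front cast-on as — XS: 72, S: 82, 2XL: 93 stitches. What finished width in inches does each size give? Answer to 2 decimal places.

XS 20.25 inches; S 23.06 inches; 2XL 26.16 inches.

16/4.5 = 3.556 sts per in.
XS: 72 / 3.556 = 20.250 → 20.25 in.
S: 82 / 3.556 = 23.062 → 23.06 in.
2XL: 93 / 3.556 = 26.156 → 26.16 in.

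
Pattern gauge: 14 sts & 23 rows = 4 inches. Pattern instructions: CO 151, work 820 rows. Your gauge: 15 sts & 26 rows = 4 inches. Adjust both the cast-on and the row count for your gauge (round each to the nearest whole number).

Cast on 162 stitches; work 927 rows.

Stitches: 151 × 15/14 = 161.79 → 162.
Rows: 820 × 26/23 = 926.96 → 927.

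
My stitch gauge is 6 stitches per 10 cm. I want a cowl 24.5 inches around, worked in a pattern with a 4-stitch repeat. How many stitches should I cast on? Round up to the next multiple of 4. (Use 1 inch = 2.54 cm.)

24.5 in = 24.5 × 2.54 = 62.23 cm.
6 / 10 = 0.6 sts/cm.
62.23 × 0.6 = 37.34 sts.
→ 40.

40 stitches.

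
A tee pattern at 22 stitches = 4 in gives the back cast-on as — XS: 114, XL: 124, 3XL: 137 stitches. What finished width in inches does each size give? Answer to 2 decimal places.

22/4 = 5.5 sts per in.
XS: 114 / 5.5 = 20.727 → 20.73 in.
XL: 124 / 5.5 = 22.545 → 22.55 in.
3XL: 137 / 5.5 = 24.909 → 24.91 in.

XS 20.73 inches; XL 22.55 inches; 3XL 24.91 inches.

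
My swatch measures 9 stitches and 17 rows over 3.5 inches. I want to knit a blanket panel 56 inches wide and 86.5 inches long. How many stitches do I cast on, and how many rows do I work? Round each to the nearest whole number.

Stitch gauge = 9/3.5 = 2.571 sts/in; 56 × 2.571 = 144.00 → 144 sts.
Row gauge = 17/3.5 = 4.857 rows/in; 86.5 × 4.857 = 420.14 → 420 rows.

Cast on 144 stitches and work 420 rows.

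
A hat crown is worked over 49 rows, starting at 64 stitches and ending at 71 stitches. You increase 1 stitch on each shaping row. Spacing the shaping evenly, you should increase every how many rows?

Increase every 7th row.

Stitches to add: |71 − 64| = 7.
Shaping rows needed: 7 / 1 = 7.
49 rows / 7 = every 7 rows.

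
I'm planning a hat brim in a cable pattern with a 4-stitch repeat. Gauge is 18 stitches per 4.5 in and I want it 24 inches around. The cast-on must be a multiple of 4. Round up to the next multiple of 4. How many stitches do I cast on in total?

18 / 4.5 = 4 sts per inch.
24 × 4 = 96.00 sts.
Next multiple of 4: 96.

96 stitches.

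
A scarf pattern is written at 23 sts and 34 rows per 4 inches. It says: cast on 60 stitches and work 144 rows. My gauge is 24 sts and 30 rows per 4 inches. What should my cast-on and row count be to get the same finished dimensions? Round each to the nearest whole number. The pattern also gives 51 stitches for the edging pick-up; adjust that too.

Cast on 63 stitches; work 127 rows; edging pick-up 53 stitches.

Stitches: 60 × 24/23 = 62.61 → 63.
Rows: 144 × 30/34 = 127.06 → 127.
edging pick-up: 51 × 24/23 = 53.22 → 53.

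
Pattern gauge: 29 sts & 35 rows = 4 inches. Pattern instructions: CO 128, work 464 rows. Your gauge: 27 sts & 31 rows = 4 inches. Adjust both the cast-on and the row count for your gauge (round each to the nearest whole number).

Stitches: 128 × 27/29 = 119.17 → 119.
Rows: 464 × 31/35 = 410.97 → 411.

Cast on 119 stitches; work 411 rows.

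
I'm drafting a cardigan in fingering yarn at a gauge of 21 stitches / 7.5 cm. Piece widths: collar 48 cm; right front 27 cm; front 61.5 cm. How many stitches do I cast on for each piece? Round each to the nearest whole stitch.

Rate = 21/7.5 = 2.8 sts per cm.
collar: 48 × 2.8 = 134.40 → 134.
right front: 27 × 2.8 = 75.60 → 76.
front: 61.5 × 2.8 = 172.20 → 172.

collar 134; right front 76; front 172.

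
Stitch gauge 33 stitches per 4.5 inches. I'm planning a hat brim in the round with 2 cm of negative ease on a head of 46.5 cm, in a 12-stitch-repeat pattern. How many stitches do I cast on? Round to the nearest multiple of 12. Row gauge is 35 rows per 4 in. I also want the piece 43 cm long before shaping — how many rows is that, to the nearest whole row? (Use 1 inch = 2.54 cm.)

Finished = 46.5 − 2 = 44.5 cm.
44.5 cm × 1/2.54 = 17.52 inches.
33/4.5 = 7.333 sts per in; 17.52 × 7.333 = 128.48 sts.
Nearest multiple of 12 → 132.
43 cm = 16.93 inches; × 8.75 = 148.13 → 148 rows.

Cast on 132 stitches; work 148 rows.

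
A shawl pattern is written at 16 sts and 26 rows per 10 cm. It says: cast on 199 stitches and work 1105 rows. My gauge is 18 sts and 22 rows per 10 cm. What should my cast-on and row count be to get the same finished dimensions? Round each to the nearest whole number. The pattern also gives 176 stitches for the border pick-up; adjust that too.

Cast on 224 stitches; work 935 rows; border pick-up 198 stitches.

Stitches: 199 × 18/16 = 223.88 → 224.
Rows: 1105 × 22/26 = 935.00 → 935.
border pick-up: 176 × 18/16 = 198.00 → 198.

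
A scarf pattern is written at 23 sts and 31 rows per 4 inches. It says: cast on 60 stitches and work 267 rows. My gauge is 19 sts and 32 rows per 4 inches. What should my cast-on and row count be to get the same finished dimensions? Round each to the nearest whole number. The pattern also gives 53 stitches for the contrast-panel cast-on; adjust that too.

Stitches: 60 × 19/23 = 49.57 → 50.
Rows: 267 × 32/31 = 275.61 → 276.
contrast-panel cast-on: 53 × 19/23 = 43.78 → 44.

Cast on 50 stitches; work 276 rows; contrast-panel cast-on 44 stitches.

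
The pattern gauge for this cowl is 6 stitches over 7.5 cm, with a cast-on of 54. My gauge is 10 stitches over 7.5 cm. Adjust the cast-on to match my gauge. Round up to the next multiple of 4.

Scale factor = 10 / 6 = 1.667.
54 × 10 / 6 = 90.00 sts.
→ 92 sts.

92 stitches.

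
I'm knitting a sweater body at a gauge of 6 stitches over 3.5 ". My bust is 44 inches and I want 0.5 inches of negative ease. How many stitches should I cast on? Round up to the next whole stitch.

Finished = 44 − 0.5 = 43.5 in.
6 / 3.5 = 1.714 sts per inch.
43.50 × 1.714 = 74.57 sts.
→ 75 sts.

Cast on 75 stitches.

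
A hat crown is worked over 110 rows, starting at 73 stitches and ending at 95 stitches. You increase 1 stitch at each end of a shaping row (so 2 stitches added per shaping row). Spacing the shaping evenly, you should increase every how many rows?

Increase every 10th row.

Stitches to add: |95 − 73| = 22.
Shaping rows needed: 22 / 2 = 11.
110 rows / 11 = every 10 rows.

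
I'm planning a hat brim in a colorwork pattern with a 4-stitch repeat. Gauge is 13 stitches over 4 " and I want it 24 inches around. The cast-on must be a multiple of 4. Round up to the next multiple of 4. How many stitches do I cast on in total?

CO 80 sts.

13 / 4 = 3.25 sts per inch.
24 × 3.25 = 78.00 sts.
Next multiple of 4: 80.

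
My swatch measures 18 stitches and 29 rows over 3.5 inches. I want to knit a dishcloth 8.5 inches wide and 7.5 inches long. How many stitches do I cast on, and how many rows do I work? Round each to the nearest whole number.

Cast on 44 stitches and work 62 rows.

Stitch gauge = 18/3.5 = 5.143 sts/in; 8.5 × 5.143 = 43.71 → 44 sts.
Row gauge = 29/3.5 = 8.286 rows/in; 7.5 × 8.286 = 62.14 → 62 rows.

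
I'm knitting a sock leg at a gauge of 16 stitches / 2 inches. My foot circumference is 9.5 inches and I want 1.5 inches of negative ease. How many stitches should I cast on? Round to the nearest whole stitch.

CO 64 sts.

Finished = 9.5 − 1.5 = 8 in.
16 / 2 = 8 sts per inch.
8.00 × 8 = 64.00 sts.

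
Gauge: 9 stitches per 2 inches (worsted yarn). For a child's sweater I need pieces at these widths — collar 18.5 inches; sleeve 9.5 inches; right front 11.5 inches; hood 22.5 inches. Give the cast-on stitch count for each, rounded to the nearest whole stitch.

collar 83; sleeve 43; right front 52; hood 101.

Rate = 9/2 = 4.5 sts per in.
collar: 18.5 × 4.5 = 83.25 → 83.
sleeve: 9.5 × 4.5 = 42.75 → 43.
right front: 11.5 × 4.5 = 51.75 → 52.
hood: 22.5 × 4.5 = 101.25 → 101.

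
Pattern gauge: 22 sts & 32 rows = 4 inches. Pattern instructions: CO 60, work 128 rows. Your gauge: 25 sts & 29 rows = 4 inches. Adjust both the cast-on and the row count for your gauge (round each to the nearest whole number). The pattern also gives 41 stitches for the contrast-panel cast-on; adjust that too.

Stitches: 60 × 25/22 = 68.18 → 68.
Rows: 128 × 29/32 = 116.00 → 116.
contrast-panel cast-on: 41 × 25/22 = 46.59 → 47.

Cast on 68 stitches; work 116 rows; contrast-panel cast-on 47 stitches.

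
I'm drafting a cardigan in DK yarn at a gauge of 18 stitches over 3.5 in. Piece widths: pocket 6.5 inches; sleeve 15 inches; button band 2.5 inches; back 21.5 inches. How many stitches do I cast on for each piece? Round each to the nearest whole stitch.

pocket 33; sleeve 77; button band 13; back 111.

Rate = 18/3.5 = 5.143 sts per in.
pocket: 6.5 × 5.143 = 33.43 → 33.
sleeve: 15 × 5.143 = 77.14 → 77.
button band: 2.5 × 5.143 = 12.86 → 13.
back: 21.5 × 5.143 = 110.57 → 111.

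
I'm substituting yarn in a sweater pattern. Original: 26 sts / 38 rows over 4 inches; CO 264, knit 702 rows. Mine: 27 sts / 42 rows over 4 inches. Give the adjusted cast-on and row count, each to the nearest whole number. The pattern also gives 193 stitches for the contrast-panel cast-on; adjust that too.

Cast on 274 stitches; work 776 rows; contrast-panel cast-on 200 stitches.

Stitches: 264 × 27/26 = 274.15 → 274.
Rows: 702 × 42/38 = 775.89 → 776.
contrast-panel cast-on: 193 × 27/26 = 200.42 → 200.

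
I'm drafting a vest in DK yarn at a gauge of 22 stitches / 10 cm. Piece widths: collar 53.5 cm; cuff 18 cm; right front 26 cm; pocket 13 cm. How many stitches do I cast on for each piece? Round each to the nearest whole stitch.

collar 118; cuff 40; right front 57; pocket 29.

Rate = 22/10 = 2.2 sts per cm.
collar: 53.5 × 2.2 = 117.70 → 118.
cuff: 18 × 2.2 = 39.60 → 40.
right front: 26 × 2.2 = 57.20 → 57.
pocket: 13 × 2.2 = 28.60 → 29.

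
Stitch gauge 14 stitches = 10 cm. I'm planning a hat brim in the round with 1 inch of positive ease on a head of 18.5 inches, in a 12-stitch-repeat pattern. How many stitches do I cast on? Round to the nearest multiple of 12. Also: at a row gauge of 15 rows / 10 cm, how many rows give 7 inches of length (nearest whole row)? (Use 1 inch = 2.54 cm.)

Finished = 18.5 + 1 = 19.5 inches.
19.5 inches × 2.54 = 49.53 cm.
14/10 = 1.4 sts per cm; 49.53 × 1.4 = 69.34 sts.
Nearest multiple of 12 → 72.
7 inches = 17.78 cm; × 1.5 = 26.67 → 27 rows.

Cast on 72 stitches; work 27 rows.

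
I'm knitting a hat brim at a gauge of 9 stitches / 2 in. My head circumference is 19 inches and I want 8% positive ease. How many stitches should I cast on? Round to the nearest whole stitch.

CO 92 sts.

Finished = 19 × 1.08 = 20.52 in.
9 / 2 = 4.5 sts per inch.
20.52 × 4.5 = 92.34 sts.
→ 92 sts.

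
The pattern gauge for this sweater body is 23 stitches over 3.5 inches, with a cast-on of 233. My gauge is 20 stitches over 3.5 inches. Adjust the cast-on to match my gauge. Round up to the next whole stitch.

CO 203 sts.

Scale factor = 20 / 23 = 0.870.
233 × 20 / 23 = 202.61 sts.
→ 203 sts.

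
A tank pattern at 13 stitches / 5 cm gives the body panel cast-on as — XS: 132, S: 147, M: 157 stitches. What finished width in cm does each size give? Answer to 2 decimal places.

13/5 = 2.6 sts per cm.
XS: 132 / 2.6 = 50.769 → 50.77 cm.
S: 147 / 2.6 = 56.538 → 56.54 cm.
M: 157 / 2.6 = 60.385 → 60.38 cm.

XS 50.77 cm; S 56.54 cm; M 60.38 cm.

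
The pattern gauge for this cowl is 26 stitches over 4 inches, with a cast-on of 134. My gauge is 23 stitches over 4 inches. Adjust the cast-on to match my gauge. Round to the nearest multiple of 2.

Scale factor = 23 / 26 = 0.885.
134 × 23 / 26 = 118.54 sts.
→ 118 sts.

Cast on 118 stitches.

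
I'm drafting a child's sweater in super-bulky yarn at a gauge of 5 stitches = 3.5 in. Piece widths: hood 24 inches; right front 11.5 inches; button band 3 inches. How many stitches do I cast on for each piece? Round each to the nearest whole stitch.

Rate = 5/3.5 = 1.429 sts per in.
hood: 24 × 1.429 = 34.29 → 34.
right front: 11.5 × 1.429 = 16.43 → 16.
button band: 3 × 1.429 = 4.29 → 4.

hood 34; right front 16; button band 4.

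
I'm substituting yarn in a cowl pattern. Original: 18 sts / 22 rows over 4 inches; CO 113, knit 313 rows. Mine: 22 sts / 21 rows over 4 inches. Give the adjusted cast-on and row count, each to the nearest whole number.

Cast on 138 stitches; work 299 rows.

Stitches: 113 × 22/18 = 138.11 → 138.
Rows: 313 × 21/22 = 298.77 → 299.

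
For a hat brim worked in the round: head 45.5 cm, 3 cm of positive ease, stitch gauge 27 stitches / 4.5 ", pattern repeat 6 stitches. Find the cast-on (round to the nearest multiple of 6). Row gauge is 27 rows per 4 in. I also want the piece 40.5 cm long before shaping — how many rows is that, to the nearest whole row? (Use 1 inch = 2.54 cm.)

Cast on 114 stitches; work 108 rows.

Finished = 45.5 + 3 = 48.5 cm.
48.5 cm × 1/2.54 = 19.09 inches.
27/4.5 = 6 sts per in; 19.09 × 6 = 114.57 sts.
Nearest multiple of 6 → 114.
40.5 cm = 15.94 inches; × 6.75 = 107.63 → 108 rows.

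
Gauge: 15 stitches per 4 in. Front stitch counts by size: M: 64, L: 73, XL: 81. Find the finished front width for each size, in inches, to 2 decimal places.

M 17.07 inches; L 19.47 inches; XL 21.60 inches.

15/4 = 3.75 sts per in.
M: 64 / 3.75 = 17.067 → 17.07 in.
L: 73 / 3.75 = 19.467 → 19.47 in.
XL: 81 / 3.75 = 21.600 → 21.60 in.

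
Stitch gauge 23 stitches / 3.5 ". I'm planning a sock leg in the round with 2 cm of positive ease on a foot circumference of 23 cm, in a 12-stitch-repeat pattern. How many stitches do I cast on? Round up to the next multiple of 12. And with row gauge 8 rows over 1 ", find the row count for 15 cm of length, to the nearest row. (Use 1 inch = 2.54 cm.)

Cast on 72 stitches; work 47 rows.

Finished = 23 + 2 = 25 cm.
25 cm × 1/2.54 = 9.84 inches.
23/3.5 = 6.571 sts per in; 9.84 × 6.571 = 64.68 sts.
Next multiple of 12 → 72.
15 cm = 5.91 inches; × 8 = 47.24 → 47 rows.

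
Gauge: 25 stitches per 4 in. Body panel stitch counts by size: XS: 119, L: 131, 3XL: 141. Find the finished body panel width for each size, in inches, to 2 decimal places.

25/4 = 6.25 sts per in.
XS: 119 / 6.25 = 19.040 → 19.04 in.
L: 131 / 6.25 = 20.960 → 20.96 in.
3XL: 141 / 6.25 = 22.560 → 22.56 in.

XS 19.04 inches; L 20.96 inches; 3XL 22.56 inches.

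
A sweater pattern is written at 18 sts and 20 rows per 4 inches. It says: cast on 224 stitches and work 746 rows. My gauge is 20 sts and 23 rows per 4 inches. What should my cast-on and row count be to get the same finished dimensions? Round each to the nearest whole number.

Stitches: 224 × 20/18 = 248.89 → 249.
Rows: 746 × 23/20 = 857.90 → 858.

Cast on 249 stitches; work 858 rows.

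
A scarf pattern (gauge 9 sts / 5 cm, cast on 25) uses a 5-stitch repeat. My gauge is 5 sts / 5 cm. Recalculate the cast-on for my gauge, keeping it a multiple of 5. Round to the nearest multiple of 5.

25 × 5 / 9 = 13.89.
Nearest multiple of 5: 15.

CO 15 sts.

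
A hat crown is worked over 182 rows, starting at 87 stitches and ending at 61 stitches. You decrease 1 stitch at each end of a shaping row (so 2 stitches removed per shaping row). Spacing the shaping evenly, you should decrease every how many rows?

Decrease every 14th row.

Stitches to remove: |61 − 87| = 26.
Shaping rows needed: 26 / 2 = 13.
182 rows / 13 = every 14 rows.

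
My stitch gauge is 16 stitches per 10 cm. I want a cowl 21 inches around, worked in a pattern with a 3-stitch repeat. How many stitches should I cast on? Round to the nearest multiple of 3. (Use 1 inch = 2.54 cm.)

CO 84 sts.

21 in = 21 × 2.54 = 53.34 cm.
16 / 10 = 1.6 sts/cm.
53.34 × 1.6 = 85.34 sts.
→ 84.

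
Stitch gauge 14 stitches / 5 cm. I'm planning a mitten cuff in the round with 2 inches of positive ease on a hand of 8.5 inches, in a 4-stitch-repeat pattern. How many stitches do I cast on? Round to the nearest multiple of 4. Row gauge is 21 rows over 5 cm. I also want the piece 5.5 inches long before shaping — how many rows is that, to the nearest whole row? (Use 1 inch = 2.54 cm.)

Finished = 8.5 + 2 = 10.5 inches.
10.5 inches × 2.54 = 26.67 cm.
14/5 = 2.8 sts per cm; 26.67 × 2.8 = 74.68 sts.
Nearest multiple of 4 → 76.
5.5 inches = 13.97 cm; × 4.2 = 58.67 → 59 rows.

Cast on 76 stitches; work 59 rows.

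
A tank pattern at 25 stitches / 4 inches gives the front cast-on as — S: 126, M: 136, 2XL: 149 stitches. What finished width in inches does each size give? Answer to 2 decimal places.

S 20.16 inches; M 21.76 inches; 2XL 23.84 inches.

25/4 = 6.25 sts per in.
S: 126 / 6.25 = 20.160 → 20.16 in.
M: 136 / 6.25 = 21.760 → 21.76 in.
2XL: 149 / 6.25 = 23.840 → 23.84 in.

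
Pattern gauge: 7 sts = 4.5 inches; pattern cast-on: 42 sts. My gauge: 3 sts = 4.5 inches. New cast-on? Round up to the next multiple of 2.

18 stitches.

Scale factor = 3 / 7 = 0.429.
42 × 3 / 7 = 18.00 sts.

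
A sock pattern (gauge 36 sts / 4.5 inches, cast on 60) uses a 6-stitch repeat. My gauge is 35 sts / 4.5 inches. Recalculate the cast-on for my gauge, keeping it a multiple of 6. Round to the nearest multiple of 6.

Cast on 60 stitches.

60 × 35 / 36 = 58.33.
Nearest multiple of 6: 60.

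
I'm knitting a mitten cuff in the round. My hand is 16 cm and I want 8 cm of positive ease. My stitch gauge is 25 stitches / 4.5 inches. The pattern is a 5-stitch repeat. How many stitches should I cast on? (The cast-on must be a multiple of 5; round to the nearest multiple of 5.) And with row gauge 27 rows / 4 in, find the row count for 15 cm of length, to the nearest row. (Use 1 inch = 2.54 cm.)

Cast on 50 stitches; work 40 rows.

Finished = 16 + 8 = 24 cm.
24 cm × 1/2.54 = 9.45 inches.
25/4.5 = 5.556 sts per in; 9.45 × 5.556 = 52.49 sts.
Nearest multiple of 5 → 50.
15 cm = 5.91 inches; × 6.75 = 39.86 → 40 rows.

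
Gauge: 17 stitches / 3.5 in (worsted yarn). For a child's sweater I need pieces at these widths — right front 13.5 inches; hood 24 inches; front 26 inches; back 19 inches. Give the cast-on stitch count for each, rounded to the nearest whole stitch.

Rate = 17/3.5 = 4.857 sts per in.
right front: 13.5 × 4.857 = 65.57 → 66.
hood: 24 × 4.857 = 116.57 → 117.
front: 26 × 4.857 = 126.29 → 126.
back: 19 × 4.857 = 92.29 → 92.

right front 66; hood 117; front 126; back 92.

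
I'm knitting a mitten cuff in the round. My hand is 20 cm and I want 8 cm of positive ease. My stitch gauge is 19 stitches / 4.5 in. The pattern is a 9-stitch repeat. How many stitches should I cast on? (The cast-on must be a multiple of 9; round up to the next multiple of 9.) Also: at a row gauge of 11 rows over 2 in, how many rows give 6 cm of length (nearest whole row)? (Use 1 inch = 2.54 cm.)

Finished = 20 + 8 = 28 cm.
28 cm × 1/2.54 = 11.02 inches.
19/4.5 = 4.222 sts per in; 11.02 × 4.222 = 46.54 sts.
Next multiple of 9 → 54.
6 cm = 2.36 inches; × 5.5 = 12.99 → 13 rows.

Cast on 54 stitches; work 13 rows.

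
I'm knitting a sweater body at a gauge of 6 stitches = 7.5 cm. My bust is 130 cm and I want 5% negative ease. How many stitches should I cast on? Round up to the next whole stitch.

Finished = 130 × 0.95 = 123.50 cm.
6 / 7.5 = 0.8 sts per cm.
123.50 × 0.8 = 98.80 sts.
→ 99 sts.

CO 99 sts.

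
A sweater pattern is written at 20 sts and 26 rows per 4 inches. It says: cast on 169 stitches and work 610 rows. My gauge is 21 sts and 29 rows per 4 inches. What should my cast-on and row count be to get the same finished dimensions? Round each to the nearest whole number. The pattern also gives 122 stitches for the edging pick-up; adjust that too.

Cast on 177 stitches; work 680 rows; edging pick-up 128 stitches.

Stitches: 169 × 21/20 = 177.45 → 177.
Rows: 610 × 29/26 = 680.38 → 680.
edging pick-up: 122 × 21/20 = 128.10 → 128.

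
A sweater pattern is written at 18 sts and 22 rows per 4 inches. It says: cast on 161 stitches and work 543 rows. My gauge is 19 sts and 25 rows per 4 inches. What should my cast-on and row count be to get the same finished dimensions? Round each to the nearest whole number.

Cast on 170 stitches; work 617 rows.

Stitches: 161 × 19/18 = 169.94 → 170.
Rows: 543 × 25/22 = 617.05 → 617.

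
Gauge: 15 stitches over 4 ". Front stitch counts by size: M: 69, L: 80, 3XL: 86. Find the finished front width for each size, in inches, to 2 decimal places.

15/4 = 3.75 sts per in.
M: 69 / 3.75 = 18.400 → 18.40 in.
L: 80 / 3.75 = 21.333 → 21.33 in.
3XL: 86 / 3.75 = 22.933 → 22.93 in.

M 18.40 inches; L 21.33 inches; 3XL 22.93 inches.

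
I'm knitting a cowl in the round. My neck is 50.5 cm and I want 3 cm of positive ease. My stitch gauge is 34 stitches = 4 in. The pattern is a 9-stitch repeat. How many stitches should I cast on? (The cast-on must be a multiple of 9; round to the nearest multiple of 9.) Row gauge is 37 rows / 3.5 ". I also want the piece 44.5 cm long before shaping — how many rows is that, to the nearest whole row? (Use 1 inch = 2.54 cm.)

Cast on 180 stitches; work 185 rows.

Finished = 50.5 + 3 = 53.5 cm.
53.5 cm × 1/2.54 = 21.06 inches.
34/4 = 8.5 sts per in; 21.06 × 8.5 = 179.04 sts.
Nearest multiple of 9 → 180.
44.5 cm = 17.52 inches; × 10.571 = 185.21 → 185 rows.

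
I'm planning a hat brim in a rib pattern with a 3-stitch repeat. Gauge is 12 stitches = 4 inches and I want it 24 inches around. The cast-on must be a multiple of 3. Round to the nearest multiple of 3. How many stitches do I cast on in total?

12 / 4 = 3 sts per inch.
24 × 3 = 72.00 sts.
Nearest multiple of 3: 72.

72 stitches.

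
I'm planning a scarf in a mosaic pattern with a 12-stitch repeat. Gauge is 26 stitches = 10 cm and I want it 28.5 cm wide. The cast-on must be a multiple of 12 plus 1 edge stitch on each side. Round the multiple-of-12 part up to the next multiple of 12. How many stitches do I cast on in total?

26 / 10 = 2.6 sts per cm.
28.5 × 2.6 = 74.10 sts.
Less 2 edge sts → 72.10 for the repeat.
Next multiple of 12: 84.
Add back 2 edge sts → 86.

Cast on 86 stitches.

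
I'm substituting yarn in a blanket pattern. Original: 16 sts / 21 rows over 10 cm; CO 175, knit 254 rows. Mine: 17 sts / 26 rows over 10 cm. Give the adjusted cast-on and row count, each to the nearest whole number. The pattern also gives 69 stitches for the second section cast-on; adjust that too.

Cast on 186 stitches; work 314 rows; second section cast-on 73 stitches.

Stitches: 175 × 17/16 = 185.94 → 186.
Rows: 254 × 26/21 = 314.48 → 314.
second section cast-on: 69 × 17/16 = 73.31 → 73.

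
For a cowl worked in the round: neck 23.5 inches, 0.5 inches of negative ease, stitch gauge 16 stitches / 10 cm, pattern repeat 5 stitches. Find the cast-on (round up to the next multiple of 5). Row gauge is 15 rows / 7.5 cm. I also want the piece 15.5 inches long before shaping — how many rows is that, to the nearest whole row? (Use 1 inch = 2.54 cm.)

Finished = 23.5 − 0.5 = 23 inches.
23 inches × 2.54 = 58.42 cm.
16/10 = 1.6 sts per cm; 58.42 × 1.6 = 93.47 sts.
Next multiple of 5 → 95.
15.5 inches = 39.37 cm; × 2 = 78.74 → 79 rows.

Cast on 95 stitches; work 79 rows.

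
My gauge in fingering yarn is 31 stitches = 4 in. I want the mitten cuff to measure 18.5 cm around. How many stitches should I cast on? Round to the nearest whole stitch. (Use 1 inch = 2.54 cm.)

18.5 cm = 7.28 in.
31 stitches / 4 in = 7.75 stitches per inch.
7.28 × 7.75 = 56.45 stitches.
Round to nearest → 56.

Cast on 56 stitches.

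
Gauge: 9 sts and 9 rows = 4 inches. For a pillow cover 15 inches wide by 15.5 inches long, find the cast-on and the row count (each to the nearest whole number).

Stitch gauge = 9/4 = 2.25 sts/in; 15 × 2.25 = 33.75 → 34 sts.
Row gauge = 9/4 = 2.25 rows/in; 15.5 × 2.25 = 34.88 → 35 rows.

Cast on 34 stitches and work 35 rows.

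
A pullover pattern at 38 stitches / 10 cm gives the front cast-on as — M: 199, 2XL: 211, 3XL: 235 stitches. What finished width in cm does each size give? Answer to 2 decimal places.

38/10 = 3.8 sts per cm.
M: 199 / 3.8 = 52.368 → 52.37 cm.
2XL: 211 / 3.8 = 55.526 → 55.53 cm.
3XL: 235 / 3.8 = 61.842 → 61.84 cm.

M 52.37 cm; 2XL 55.53 cm; 3XL 61.84 cm.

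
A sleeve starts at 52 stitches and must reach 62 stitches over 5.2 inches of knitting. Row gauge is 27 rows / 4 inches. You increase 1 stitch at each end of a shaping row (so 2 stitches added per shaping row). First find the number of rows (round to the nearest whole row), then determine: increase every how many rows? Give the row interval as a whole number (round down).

Increase every 7th row.

Rows = 5.2 × 6.75 = 35.1 → 35 rows.
Stitches to add: 10 → 5 shaping rows (at 2 st each).
35 / 5 = 7.00 → every 7 rows.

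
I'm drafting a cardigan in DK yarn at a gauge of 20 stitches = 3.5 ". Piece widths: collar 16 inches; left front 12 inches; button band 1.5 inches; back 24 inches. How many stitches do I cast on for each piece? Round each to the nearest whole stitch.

Rate = 20/3.5 = 5.714 sts per in.
collar: 16 × 5.714 = 91.43 → 91.
left front: 12 × 5.714 = 68.57 → 69.
button band: 1.5 × 5.714 = 8.57 → 9.
back: 24 × 5.714 = 137.14 → 137.

collar 91; left front 69; button band 9; back 137.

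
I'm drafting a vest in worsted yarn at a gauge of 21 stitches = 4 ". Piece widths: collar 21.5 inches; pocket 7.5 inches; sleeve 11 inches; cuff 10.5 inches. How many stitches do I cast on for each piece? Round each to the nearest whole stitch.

collar 113; pocket 39; sleeve 58; cuff 55.

Rate = 21/4 = 5.25 sts per in.
collar: 21.5 × 5.25 = 112.88 → 113.
pocket: 7.5 × 5.25 = 39.38 → 39.
sleeve: 11 × 5.25 = 57.75 → 58.
cuff: 10.5 × 5.25 = 55.12 → 55.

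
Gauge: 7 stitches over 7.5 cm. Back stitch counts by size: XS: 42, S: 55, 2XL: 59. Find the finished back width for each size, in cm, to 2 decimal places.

XS 45.00 cm; S 58.93 cm; 2XL 63.21 cm.

7/7.5 = 0.933 sts per cm.
XS: 42 / 0.933 = 45.000 → 45.00 cm.
S: 55 / 0.933 = 58.929 → 58.93 cm.
2XL: 59 / 0.933 = 63.214 → 63.21 cm.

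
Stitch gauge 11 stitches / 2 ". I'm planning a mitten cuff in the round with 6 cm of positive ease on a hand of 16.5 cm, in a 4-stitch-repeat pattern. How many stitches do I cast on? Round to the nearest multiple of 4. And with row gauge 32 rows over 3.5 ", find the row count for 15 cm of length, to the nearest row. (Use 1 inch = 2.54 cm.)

Cast on 48 stitches; work 54 rows.

Finished = 16.5 + 6 = 22.5 cm.
22.5 cm × 1/2.54 = 8.86 inches.
11/2 = 5.5 sts per in; 8.86 × 5.5 = 48.72 sts.
Nearest multiple of 4 → 48.
15 cm = 5.91 inches; × 9.143 = 53.99 → 54 rows.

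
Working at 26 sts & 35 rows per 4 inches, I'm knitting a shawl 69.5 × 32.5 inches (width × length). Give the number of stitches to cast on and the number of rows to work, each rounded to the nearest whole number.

Stitch gauge = 26/4 = 6.5 sts/in; 69.5 × 6.5 = 451.75 → 452 sts.
Row gauge = 35/4 = 8.75 rows/in; 32.5 × 8.75 = 284.38 → 284 rows.

Cast on 452 stitches and work 284 rows.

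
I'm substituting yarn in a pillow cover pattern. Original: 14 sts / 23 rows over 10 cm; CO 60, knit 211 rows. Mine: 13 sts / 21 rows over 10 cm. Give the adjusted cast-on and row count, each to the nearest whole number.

Cast on 56 stitches; work 193 rows.

Stitches: 60 × 13/14 = 55.71 → 56.
Rows: 211 × 21/23 = 192.65 → 193.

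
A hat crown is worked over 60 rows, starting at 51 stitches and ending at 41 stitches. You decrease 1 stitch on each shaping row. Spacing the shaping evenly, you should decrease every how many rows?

Decrease every 6th row.

Stitches to remove: |41 − 51| = 10.
Shaping rows needed: 10 / 1 = 10.
60 rows / 10 = every 6 rows.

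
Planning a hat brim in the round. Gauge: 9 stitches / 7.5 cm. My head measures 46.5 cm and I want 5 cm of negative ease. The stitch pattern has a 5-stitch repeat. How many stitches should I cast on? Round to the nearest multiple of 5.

Finished = 46.5 − 5 = 41.5 cm.
9 / 7.5 = 1.2 sts/cm.
41.5 × 1.2 = 49.80 sts.
Nearest multiple of 5: 50.

50 stitches.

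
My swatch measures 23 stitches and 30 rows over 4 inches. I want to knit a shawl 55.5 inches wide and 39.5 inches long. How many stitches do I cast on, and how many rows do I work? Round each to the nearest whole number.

Stitch gauge = 23/4 = 5.75 sts/in; 55.5 × 5.75 = 319.12 → 319 sts.
Row gauge = 30/4 = 7.5 rows/in; 39.5 × 7.5 = 296.25 → 296 rows.

Cast on 319 stitches and work 296 rows.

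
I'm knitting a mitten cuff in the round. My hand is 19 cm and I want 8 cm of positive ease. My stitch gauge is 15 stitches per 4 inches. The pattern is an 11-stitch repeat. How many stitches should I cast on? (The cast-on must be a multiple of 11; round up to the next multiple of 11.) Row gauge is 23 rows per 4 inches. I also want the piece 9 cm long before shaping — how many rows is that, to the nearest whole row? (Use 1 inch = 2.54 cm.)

Finished = 19 + 8 = 27 cm.
27 cm × 1/2.54 = 10.63 inches.
15/4 = 3.75 sts per in; 10.63 × 3.75 = 39.86 sts.
Next multiple of 11 → 44.
9 cm = 3.54 inches; × 5.75 = 20.37 → 20 rows.

Cast on 44 stitches; work 20 rows.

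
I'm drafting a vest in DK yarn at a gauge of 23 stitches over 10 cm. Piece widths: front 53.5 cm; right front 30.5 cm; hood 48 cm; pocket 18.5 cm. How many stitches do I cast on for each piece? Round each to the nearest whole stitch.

Rate = 23/10 = 2.3 sts per cm.
front: 53.5 × 2.3 = 123.05 → 123.
right front: 30.5 × 2.3 = 70.15 → 70.
hood: 48 × 2.3 = 110.40 → 110.
pocket: 18.5 × 2.3 = 42.55 → 43.

front 123; right front 70; hood 110; pocket 43.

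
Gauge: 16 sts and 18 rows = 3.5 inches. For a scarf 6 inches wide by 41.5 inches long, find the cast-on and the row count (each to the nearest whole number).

Cast on 27 stitches and work 213 rows.

Stitch gauge = 16/3.5 = 4.571 sts/in; 6 × 4.571 = 27.43 → 27 sts.
Row gauge = 18/3.5 = 5.143 rows/in; 41.5 × 5.143 = 213.43 → 213 rows.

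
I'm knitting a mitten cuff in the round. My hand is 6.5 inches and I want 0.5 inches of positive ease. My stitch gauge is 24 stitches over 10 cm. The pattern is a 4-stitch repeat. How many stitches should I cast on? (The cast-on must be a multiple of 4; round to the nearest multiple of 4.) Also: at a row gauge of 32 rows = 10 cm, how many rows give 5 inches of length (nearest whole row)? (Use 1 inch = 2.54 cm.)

Cast on 44 stitches; work 41 rows.

Finished = 6.5 + 0.5 = 7 inches.
7 inches × 2.54 = 17.78 cm.
24/10 = 2.4 sts per cm; 17.78 × 2.4 = 42.67 sts.
Nearest multiple of 4 → 44.
5 inches = 12.70 cm; × 3.2 = 40.64 → 41 rows.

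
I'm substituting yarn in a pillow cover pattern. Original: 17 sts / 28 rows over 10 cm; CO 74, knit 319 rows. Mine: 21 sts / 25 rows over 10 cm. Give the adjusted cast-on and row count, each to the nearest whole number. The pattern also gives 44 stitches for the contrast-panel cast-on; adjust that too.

Cast on 91 stitches; work 285 rows; contrast-panel cast-on 54 stitches.

Stitches: 74 × 21/17 = 91.41 → 91.
Rows: 319 × 25/28 = 284.82 → 285.
contrast-panel cast-on: 44 × 21/17 = 54.35 → 54.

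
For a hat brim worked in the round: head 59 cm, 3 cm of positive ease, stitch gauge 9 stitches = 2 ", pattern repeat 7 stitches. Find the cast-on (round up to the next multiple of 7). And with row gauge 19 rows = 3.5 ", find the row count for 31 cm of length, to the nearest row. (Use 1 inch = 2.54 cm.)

Finished = 59 + 3 = 62 cm.
62 cm × 1/2.54 = 24.41 inches.
9/2 = 4.5 sts per in; 24.41 × 4.5 = 109.84 sts.
Next multiple of 7 → 112.
31 cm = 12.20 inches; × 5.429 = 66.25 → 66 rows.

Cast on 112 stitches; work 66 rows.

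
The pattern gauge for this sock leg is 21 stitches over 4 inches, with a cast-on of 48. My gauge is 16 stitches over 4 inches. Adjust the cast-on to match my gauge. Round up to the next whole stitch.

CO 37 sts.

Scale factor = 16 / 21 = 0.762.
48 × 16 / 21 = 36.57 sts.
→ 37 sts.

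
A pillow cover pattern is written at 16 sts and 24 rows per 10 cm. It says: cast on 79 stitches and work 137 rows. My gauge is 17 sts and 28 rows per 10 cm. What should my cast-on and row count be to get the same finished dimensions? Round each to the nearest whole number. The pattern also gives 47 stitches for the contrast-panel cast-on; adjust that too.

Cast on 84 stitches; work 160 rows; contrast-panel cast-on 50 stitches.

Stitches: 79 × 17/16 = 83.94 → 84.
Rows: 137 × 28/24 = 159.83 → 160.
contrast-panel cast-on: 47 × 17/16 = 49.94 → 50.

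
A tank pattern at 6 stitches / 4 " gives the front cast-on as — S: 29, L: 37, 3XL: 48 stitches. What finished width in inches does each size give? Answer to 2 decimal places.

S 19.33 inches; L 24.67 inches; 3XL 32.00 inches.

6/4 = 1.5 sts per in.
S: 29 / 1.5 = 19.333 → 19.33 in.
L: 37 / 1.5 = 24.667 → 24.67 in.
3XL: 48 / 1.5 = 32.000 → 32.00 in.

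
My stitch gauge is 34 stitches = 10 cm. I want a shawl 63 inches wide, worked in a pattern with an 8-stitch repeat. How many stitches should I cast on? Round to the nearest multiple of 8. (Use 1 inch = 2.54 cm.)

CO 544 sts.

63 in = 63 × 2.54 = 160.02 cm.
34 / 10 = 3.4 sts/cm.
160.02 × 3.4 = 544.07 sts.
→ 544.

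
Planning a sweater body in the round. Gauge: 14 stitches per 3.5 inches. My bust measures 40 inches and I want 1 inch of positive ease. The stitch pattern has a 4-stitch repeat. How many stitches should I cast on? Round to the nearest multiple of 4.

Finished = 40 + 1 = 41 inches.
14 / 3.5 = 4 sts/in.
41 × 4 = 164.00 sts.
Nearest multiple of 4: 164.

164 stitches.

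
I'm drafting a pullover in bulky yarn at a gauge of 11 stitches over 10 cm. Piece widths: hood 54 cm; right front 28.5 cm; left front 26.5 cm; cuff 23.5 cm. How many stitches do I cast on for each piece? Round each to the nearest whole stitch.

hood 59; right front 31; left front 29; cuff 26.

Rate = 11/10 = 1.1 sts per cm.
hood: 54 × 1.1 = 59.40 → 59.
right front: 28.5 × 1.1 = 31.35 → 31.
left front: 26.5 × 1.1 = 29.15 → 29.
cuff: 23.5 × 1.1 = 25.85 → 26.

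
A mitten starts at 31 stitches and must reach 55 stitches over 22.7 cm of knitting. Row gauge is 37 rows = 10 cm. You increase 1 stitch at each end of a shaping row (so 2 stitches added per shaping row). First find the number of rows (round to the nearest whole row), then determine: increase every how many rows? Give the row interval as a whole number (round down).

Rows = 22.7 × 3.7 = 84.0 → 84 rows.
Stitches to add: 24 → 12 shaping rows (at 2 st each).
84 / 12 = 7.00 → every 7 rows.

Increase every 7th row.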